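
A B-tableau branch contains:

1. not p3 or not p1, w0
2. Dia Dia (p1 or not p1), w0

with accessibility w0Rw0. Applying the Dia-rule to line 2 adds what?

a fresh world w1 with w0Rw1, and Dia (p1 or not p1) at w1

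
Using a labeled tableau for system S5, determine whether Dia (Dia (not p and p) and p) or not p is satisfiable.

1. Dia (Dia (not p and p) and p) or not p, 0
2. not p, 0
Accessibility: 0R0

Satisfiable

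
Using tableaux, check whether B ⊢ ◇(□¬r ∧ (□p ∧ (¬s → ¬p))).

Tableau for the negation ¬◇(□¬r ∧ (□p ∧ (¬s → ¬p))):
1. ¬◇(□¬r ∧ (□p ∧ (¬s → ¬p))), w0
2. ¬(□¬r ∧ (□p ∧ (¬s → ¬p))), w0   [¬◇-rule on 1 via w0Rw0]
3. ¬(□p ∧ (¬s → ¬p)), w0   [¬∧-rule on 2 (branches; this branch)]
4. ¬(¬s → ¬p), w0   [¬∧-rule on 3 (branches; this branch)]
5. ¬s, w0   [¬→-rule on 4]
6. p, w0   [¬→-rule on 4]
Accessibility: w0Rw0
The negation has an open branch (countermodel exists).

No, not valid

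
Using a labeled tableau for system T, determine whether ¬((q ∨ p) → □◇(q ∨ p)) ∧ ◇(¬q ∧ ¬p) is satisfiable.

Satisfiable

1. ¬((q ∨ p) → □◇(q ∨ p)) ∧ ◇(¬q ∧ ¬p), u
2. ¬((q ∨ p) → □◇(q ∨ p)), u   [∧-rule on 1]
3. ◇(¬q ∧ ¬p), u   [∧-rule on 1]
4. q ∨ p, u   [¬→-rule on 2]
5. ¬□◇(q ∨ p), u   [¬→-rule on 2]
6. p, u   [∨-rule on 4 (branches; this branch)]
7. ¬q ∧ ¬p, v   [◇-rule on 3: fresh world v, uRv]
8. ¬q, v   [∧-rule on 7]
9. ¬p, v   [∧-rule on 7]
10. ¬◇(q ∨ p), w   [¬□-rule on 5: fresh world w, uRw]
11. ¬(q ∨ p), w   [¬◇-rule on 10 via wRw]
12. ¬q, w   [¬∨-rule on 11]
13. ¬p, w   [¬∨-rule on 11]
Accessibility: uRu, uRv, uRw, vRv, wRw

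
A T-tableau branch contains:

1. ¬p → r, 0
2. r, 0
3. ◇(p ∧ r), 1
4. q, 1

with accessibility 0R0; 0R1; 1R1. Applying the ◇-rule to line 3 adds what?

a fresh world 2 with 1R2, and p ∧ r at 2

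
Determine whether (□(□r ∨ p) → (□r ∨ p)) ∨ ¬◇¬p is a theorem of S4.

Tableau for the negation ¬((□(□r ∨ p) → (□r ∨ p)) ∨ ¬◇¬p):
1. ¬((□(□r ∨ p) → (□r ∨ p)) ∨ ¬◇¬p), 0
2. ¬(□(□r ∨ p) → (□r ∨ p)), 0
3. ◇¬p, 0
4. □(□r ∨ p), 0
5. ¬(□r ∨ p), 0
6. ¬□r, 0
7. ¬p, 0
8. □r ∨ p, 0
9. □r, 0
10. r, 0
11. ¬p, 1
12. □r ∨ p, 1
13. r, 1
14. □r, 1
15. ¬r, 2
16. □r ∨ p, 2
17. r, 2
Accessibility: 0R0, 0R1, 0R2, 1R1, 2R2
Branch closes: r and ¬r both at 2.
All branches of the negation close; one closing branch shown above.

Yes, valid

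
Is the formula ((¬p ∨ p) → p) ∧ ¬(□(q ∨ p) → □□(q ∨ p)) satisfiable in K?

Satisfiable (open branch found)

1. ((¬p ∨ p) → p) ∧ ¬(□(q ∨ p) → □□(q ∨ p)), u
2. (¬p ∨ p) → p, u
3. ¬(□(q ∨ p) → □□(q ∨ p)), u
4. □(q ∨ p), u
5. ¬□□(q ∨ p), u
6. p, u
7. ¬□(q ∨ p), v
8. q ∨ p, v
9. p, v
10. ¬(q ∨ p), w
11. ¬q, w
12. ¬p, w
Accessibility: uRv, vRw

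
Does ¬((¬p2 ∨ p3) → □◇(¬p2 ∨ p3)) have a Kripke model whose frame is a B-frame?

1. ¬((¬p2 ∨ p3) → □◇(¬p2 ∨ p3)), 0
2. ¬p2 ∨ p3, 0
3. ¬□◇(¬p2 ∨ p3), 0
4. p3, 0
5. ¬◇(¬p2 ∨ p3), 1
6. ¬(¬p2 ∨ p3), 0
7. p2, 0
8. ¬p3, 0
Accessibility: 0R0, 0R1, 1R0, 1R1
Branch closes: p3 and ¬p3 both at 0.
Every branch closes; the branch above is one of them.

No, unsatisfiable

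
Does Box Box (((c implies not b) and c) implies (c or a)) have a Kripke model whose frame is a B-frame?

Satisfiable (open branch found)

1. Box Box (((c implies not b) and c) implies (c or a)), 0
2. Box (((c implies not b) and c) implies (c or a)), 0   [Box-rule on 1 via 0R0]
3. ((c implies not b) and c) implies (c or a), 0   [Box-rule on 2 via 0R0]
4. c or a, 0   [implies-rule on 3 (branches; this branch)]
5. a, 0   [or-rule on 4 (branches; this branch)]
Accessibility: 0R0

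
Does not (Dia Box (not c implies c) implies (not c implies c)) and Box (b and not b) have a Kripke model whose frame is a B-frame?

1. not (Dia Box (not c implies c) implies (not c implies c)) and Box (b and not b), u
2. not (Dia Box (not c implies c) implies (not c implies c)), u
3. Box (b and not b), u
4. Dia Box (not c implies c), u
5. not (not c implies c), u
6. not c, u
7. b and not b, u
8. b, u
9. not b, u
Accessibility: uRu
Branch closes: b and not b both at u.
Every branch closes; the branch above is one of them.

Unsatisfiable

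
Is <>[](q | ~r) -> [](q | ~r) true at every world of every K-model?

Tableau for the negation ~(<>[](q | ~r) -> [](q | ~r)):
1. ~(<>[](q | ~r) -> [](q | ~r)), 0
2. <>[](q | ~r), 0   [~->-rule on 1]
3. ~[](q | ~r), 0   [~->-rule on 1]
4. [](q | ~r), 1   [<>-rule on 2: fresh world 1, 0R1]
5. ~(q | ~r), 2   [~[]-rule on 3: fresh world 2, 0R2]
6. ~q, 2   [~|-rule on 5]
7. r, 2   [~|-rule on 5]
Accessibility: 0R1, 0R2
The negation has an open branch (countermodel exists).

No, not valid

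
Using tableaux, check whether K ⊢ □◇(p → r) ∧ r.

Invalid (countermodel exists)

Tableau for the negation ¬(□◇(p → r) ∧ r):
1. ¬(□◇(p → r) ∧ r), 0
2. ¬r, 0
The negation has an open branch (countermodel exists).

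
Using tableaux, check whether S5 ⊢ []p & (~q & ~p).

No, not valid

Tableau for the negation ~([]p & (~q & ~p)):
1. ~([]p & (~q & ~p)), u
2. ~(~q & ~p), u
3. p, u
Accessibility: uRu
The negation has an open branch (countermodel exists).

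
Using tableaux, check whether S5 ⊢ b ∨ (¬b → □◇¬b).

Tableau for the negation ¬(b ∨ (¬b → □◇¬b)):
1. ¬(b ∨ (¬b → □◇¬b)), 0
2. ¬b, 0   [¬∨-rule on 1]
3. ¬(¬b → □◇¬b), 0   [¬∨-rule on 1]
4. ¬□◇¬b, 0   [¬→-rule on 3]
5. ¬◇¬b, 1   [¬□-rule on 4: fresh world 1, 0R1]
6. b, 0   [¬◇-rule on 5 via 1R0]
Accessibility: 0R0, 0R1, 1R0, 1R1
Branch closes: b and ¬b both at 0.
All branches of the negation close; one closing branch shown above.

Valid in S5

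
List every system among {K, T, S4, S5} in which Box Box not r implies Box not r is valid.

T-tableau for the negation not (Box Box not r implies Box not r):
1. not (Box Box not r implies Box not r), u
2. Box Box not r, u   [neg-implies-rule on 1]
3. not Box not r, u   [neg-implies-rule on 1]
4. Box not r, u   [Box-rule on 2 via uRu]
5. not r, u   [Box-rule on 4 via uRu]
6. r, v   [neg-Box-rule on 3: fresh world v, uRv]
7. Box not r, v   [Box-rule on 2 via uRv]
8. not r, v   [Box-rule on 4 via uRv]
Accessibility: uRu, uRv, vRv
Branch closes: r and not r both at v.
Every branch closes (one shown): valid in T, hence also in S4, S5 (every theorem of T is a theorem of S4 and S5).
K-tableau for the negation not (Box Box not r implies Box not r):
1. not (Box Box not r implies Box not r), u
2. Box Box not r, u   [neg-implies-rule on 1]
3. not Box not r, u   [neg-implies-rule on 1]
4. r, v   [neg-Box-rule on 3: fresh world v, uRv]
5. Box not r, v   [Box-rule on 2 via uRv]
Accessibility: uRv
Complete open branch: countermodel on a K-frame, so not valid in K.

T, S4, S5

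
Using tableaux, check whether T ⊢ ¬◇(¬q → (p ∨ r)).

Tableau for the negation ◇(¬q → (p ∨ r)):
1. ◇(¬q → (p ∨ r)), 0
2. ¬q → (p ∨ r), 1
3. p ∨ r, 1
4. r, 1
Accessibility: 0R0, 0R1, 1R1
The negation has an open branch (countermodel exists).

Invalid (countermodel exists)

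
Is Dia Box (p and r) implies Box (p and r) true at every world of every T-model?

No, not valid

Tableau for the negation not (Dia Box (p and r) implies Box (p and r)):
1. not (Dia Box (p and r) implies Box (p and r)), 0
2. Dia Box (p and r), 0   [neg-implies-rule on 1]
3. not Box (p and r), 0   [neg-implies-rule on 1]
4. Box (p and r), 1   [Dia-rule on 2: fresh world 1, 0R1]
5. p and r, 1   [Box-rule on 4 via 1R1]
6. p, 1   [and-rule on 5]
7. r, 1   [and-rule on 5]
8. not (p and r), 2   [neg-Box-rule on 3: fresh world 2, 0R2]
9. not r, 2   [neg-and-rule on 8 (branches; this branch)]
Accessibility: 0R0, 0R1, 0R2, 1R1, 2R2
The negation has an open branch (countermodel exists).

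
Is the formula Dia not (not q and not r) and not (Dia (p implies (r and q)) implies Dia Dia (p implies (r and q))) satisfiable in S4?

Unsatisfiable (every branch closes)

1. Dia not (not q and not r) and not (Dia (p implies (r and q)) implies Dia Dia (p implies (r and q))), 0
2. Dia not (not q and not r), 0
3. not (Dia (p implies (r and q)) implies Dia Dia (p implies (r and q))), 0
4. Dia (p implies (r and q)), 0
5. not Dia Dia (p implies (r and q)), 0
6. not Dia (p implies (r and q)), 0
7. not (p implies (r and q)), 0
8. p, 0
9. not (r and q), 0
10. not q, 0
11. not (not q and not r), 1
12. not Dia (p implies (r and q)), 1
13. not (p implies (r and q)), 1
14. p, 1
15. not (r and q), 1
16. r, 1
17. not q, 1
18. p implies (r and q), 2
19. not Dia (p implies (r and q)), 2
20. not (p implies (r and q)), 2
21. p, 2
22. not (r and q), 2
23. r and q, 2
24. r, 2
25. q, 2
26. not q, 2
Accessibility: 0R0, 0R1, 0R2, 1R1, 2R2
Branch closes: q and not q both at 2.
(One branch shown.) All branches close.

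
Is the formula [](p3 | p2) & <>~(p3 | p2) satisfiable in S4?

1. [](p3 | p2) & <>~(p3 | p2), w0
2. [](p3 | p2), w0
3. <>~(p3 | p2), w0
4. p3 | p2, w0
5. p2, w0
6. ~(p3 | p2), w1
7. ~p3, w1
8. ~p2, w1
9. p3 | p2, w1
10. p2, w1
Accessibility: w0Rw0, w0Rw1, w1Rw1
Branch closes: p2 and ~p2 both at w1.
(One branch shown.) All branches close.

Unsatisfiable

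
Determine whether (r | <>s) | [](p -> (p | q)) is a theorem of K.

Tableau for the negation ~((r | <>s) | [](p -> (p | q))):
1. ~((r | <>s) | [](p -> (p | q))), 0
2. ~(r | <>s), 0
3. ~[](p -> (p | q)), 0
4. ~r, 0
5. ~<>s, 0
6. ~(p -> (p | q)), 1
7. p, 1
8. ~(p | q), 1
9. ~p, 1
10. ~q, 1
Accessibility: 0R1
Branch closes: p and ~p both at 1.
Every branch of the negation's tableau closes; the branch above is one of them.

Valid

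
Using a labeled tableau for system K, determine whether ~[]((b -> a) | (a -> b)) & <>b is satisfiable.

1. ~[]((b -> a) | (a -> b)) & <>b, w0
2. ~[]((b -> a) | (a -> b)), w0
3. <>b, w0
4. ~((b -> a) | (a -> b)), w1
5. ~(b -> a), w1
6. ~(a -> b), w1
7. b, w1
8. ~a, w1
9. a, w1
10. ~b, w1
Accessibility: w0Rw1
Branch closes: a and ~a both at w1.
(One branch shown.) All branches close.

No, unsatisfiable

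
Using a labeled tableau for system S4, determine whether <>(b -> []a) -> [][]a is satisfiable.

Yes, satisfiable

1. <>(b -> []a) -> [][]a, u
2. [][]a, u
3. []a, u
4. a, u
Accessibility: uRu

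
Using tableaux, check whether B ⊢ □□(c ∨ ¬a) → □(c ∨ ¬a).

Valid

Tableau for the negation ¬(□□(c ∨ ¬a) → □(c ∨ ¬a)):
1. ¬(□□(c ∨ ¬a) → □(c ∨ ¬a)), w0
2. □□(c ∨ ¬a), w0   [¬→-rule on 1]
3. ¬□(c ∨ ¬a), w0   [¬→-rule on 1]
4. □(c ∨ ¬a), w0   [□-rule on 2 via w0Rw0]
5. c ∨ ¬a, w0   [□-rule on 4 via w0Rw0]
6. ¬a, w0   [∨-rule on 5 (branches; this branch)]
7. ¬(c ∨ ¬a), w1   [¬□-rule on 3: fresh world w1, w0Rw1]
8. ¬c, w1   [¬∨-rule on 7]
9. a, w1   [¬∨-rule on 7]
10. □(c ∨ ¬a), w1   [□-rule on 2 via w0Rw1]
11. c ∨ ¬a, w1   [□-rule on 4 via w0Rw1]
12. ¬a, w1   [∨-rule on 11 (branches; this branch)]
Accessibility: w0Rw0, w0Rw1, w1Rw0, w1Rw1
Branch closes: a and ¬a both at w1.
Every branch of the negation's tableau closes; the branch above is one of them.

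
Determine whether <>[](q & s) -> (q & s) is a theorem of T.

Tableau for the negation ~(<>[](q & s) -> (q & s)):
1. ~(<>[](q & s) -> (q & s)), w0
2. <>[](q & s), w0
3. ~(q & s), w0
4. ~s, w0
5. [](q & s), w1
6. q & s, w1
7. q, w1
8. s, w1
Accessibility: w0Rw0, w0Rw1, w1Rw1
The negation has an open branch (countermodel exists).

No, not valid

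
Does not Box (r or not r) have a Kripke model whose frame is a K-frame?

1. not Box (r or not r), 0
2. not (r or not r), 1   [neg-Box-rule on 1: fresh world 1, 0R1]
3. not r, 1   [neg-or-rule on 2]
4. r, 1   [neg-or-rule on 2]
Accessibility: 0R1
Branch closes: r and not r both at 1.
All branches of the tableau close; one closing branch shown above.

No, unsatisfiable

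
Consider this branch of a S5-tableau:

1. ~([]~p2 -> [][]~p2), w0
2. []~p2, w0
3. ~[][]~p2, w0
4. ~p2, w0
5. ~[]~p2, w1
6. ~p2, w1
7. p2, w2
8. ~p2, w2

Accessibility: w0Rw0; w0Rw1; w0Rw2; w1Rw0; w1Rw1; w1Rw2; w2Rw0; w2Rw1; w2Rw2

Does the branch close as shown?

Yes, closed

Both p2 and ~p2 appear at w2.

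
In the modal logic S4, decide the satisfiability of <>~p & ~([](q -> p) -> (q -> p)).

Unsatisfiable (every branch closes)

1. <>~p & ~([](q -> p) -> (q -> p)), u
2. <>~p, u   [&-rule on 1]
3. ~([](q -> p) -> (q -> p)), u   [&-rule on 1]
4. [](q -> p), u   [~->-rule on 3]
5. ~(q -> p), u   [~->-rule on 3]
6. q, u   [~->-rule on 5]
7. ~p, u   [~->-rule on 5]
8. q -> p, u   [[]-rule on 4 via uRu]
9. p, u   [->-rule on 8 (branches; this branch)]
Accessibility: uRu
Branch closes: p and ~p both at u.
All branches of the tableau close; one closing branch shown above.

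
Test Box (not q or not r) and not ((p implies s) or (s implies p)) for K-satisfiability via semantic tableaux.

Unsatisfiable (every branch closes)

1. Box (not q or not r) and not ((p implies s) or (s implies p)), u
2. Box (not q or not r), u
3. not ((p implies s) or (s implies p)), u
4. not (p implies s), u
5. not (s implies p), u
6. p, u
7. not s, u
8. s, u
9. not p, u
Branch closes: s and not s both at u.
(One branch shown.) All branches close.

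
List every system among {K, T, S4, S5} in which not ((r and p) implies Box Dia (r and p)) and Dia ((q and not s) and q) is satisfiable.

S4-tableau for the formula:
1. not ((r and p) implies Box Dia (r and p)) and Dia ((q and not s) and q), w0
2. not ((r and p) implies Box Dia (r and p)), w0   [and-rule on 1]
3. Dia ((q and not s) and q), w0   [and-rule on 1]
4. r and p, w0   [neg-implies-rule on 2]
5. not Box Dia (r and p), w0   [neg-implies-rule on 2]
6. r, w0   [and-rule on 4]
7. p, w0   [and-rule on 4]
8. (q and not s) and q, w1   [Dia-rule on 3: fresh world w1, w0Rw1]
9. q and not s, w1   [and-rule on 8]
10. q, w1   [and-rule on 8]
11. not s, w1   [and-rule on 9]
12. not Dia (r and p), w2   [neg-Box-rule on 5: fresh world w2, w0Rw2]
13. not (r and p), w2   [neg-Dia-rule on 12 via w2Rw2]
14. not p, w2   [neg-and-rule on 13 (branches; this branch)]
Accessibility: w0Rw0, w0Rw1, w0Rw2, w1Rw1, w2Rw2
Complete open branch: satisfiable in S4, hence also in K, T (this S4-model is also a K-model and a T-model).
S5-tableau for the formula:
1. not ((r and p) implies Box Dia (r and p)) and Dia ((q and not s) and q), w0
2. not ((r and p) implies Box Dia (r and p)), w0   [and-rule on 1]
3. Dia ((q and not s) and q), w0   [and-rule on 1]
4. r and p, w0   [neg-implies-rule on 2]
5. not Box Dia (r and p), w0   [neg-implies-rule on 2]
6. r, w0   [and-rule on 4]
7. p, w0   [and-rule on 4]
8. (q and not s) and q, w1   [Dia-rule on 3: fresh world w1, w0Rw1]
9. q and not s, w1   [and-rule on 8]
10. q, w1   [and-rule on 8]
11. not s, w1   [and-rule on 9]
12. not Dia (r and p), w2   [neg-Box-rule on 5: fresh world w2, w0Rw2]
13. not (r and p), w0   [neg-Dia-rule on 12 via w2Rw0]
14. not (r and p), w1   [neg-Dia-rule on 12 via w2Rw1]
15. not (r and p), w2   [neg-Dia-rule on 12 via w2Rw2]
16. not p, w0   [neg-and-rule on 13 (branches; this branch)]
Accessibility: w0Rw0, w0Rw1, w0Rw2, w1Rw0, w1Rw1, w1Rw2, w2Rw0, w2Rw1, w2Rw2
Branch closes: p and not p both at w0.
Every branch closes (one shown): unsatisfiable in S5.

K, T, S4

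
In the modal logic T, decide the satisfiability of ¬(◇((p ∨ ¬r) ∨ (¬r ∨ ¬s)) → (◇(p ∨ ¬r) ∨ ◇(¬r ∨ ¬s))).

Unsatisfiable (every branch closes)

1. ¬(◇((p ∨ ¬r) ∨ (¬r ∨ ¬s)) → (◇(p ∨ ¬r) ∨ ◇(¬r ∨ ¬s))), u
2. ◇((p ∨ ¬r) ∨ (¬r ∨ ¬s)), u
3. ¬(◇(p ∨ ¬r) ∨ ◇(¬r ∨ ¬s)), u
4. ¬◇(p ∨ ¬r), u
5. ¬◇(¬r ∨ ¬s), u
6. ¬(p ∨ ¬r), u
7. ¬p, u
8. r, u
9. ¬(¬r ∨ ¬s), u
10. s, u
11. (p ∨ ¬r) ∨ (¬r ∨ ¬s), v
12. ¬(p ∨ ¬r), v
13. ¬p, v
14. r, v
15. ¬(¬r ∨ ¬s), v
16. s, v
17. ¬r ∨ ¬s, v
18. ¬s, v
Accessibility: uRu, uRv, vRv
Branch closes: s and ¬s both at v.
Every branch closes; the branch above is one of them.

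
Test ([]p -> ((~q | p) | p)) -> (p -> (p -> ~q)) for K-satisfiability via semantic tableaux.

1. ([]p -> ((~q | p) | p)) -> (p -> (p -> ~q)), u
2. p -> (p -> ~q), u
3. p -> ~q, u
4. ~q, u

Yes, satisfiable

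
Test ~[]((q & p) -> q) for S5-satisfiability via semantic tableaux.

1. ~[]((q & p) -> q), 0
2. ~((q & p) -> q), 1
3. q & p, 1
4. ~q, 1
5. q, 1
6. p, 1
Accessibility: 0R0, 0R1, 1R0, 1R1
Branch closes: q and ~q both at 1.
All branches of the tableau close; one closing branch shown above.

Unsatisfiable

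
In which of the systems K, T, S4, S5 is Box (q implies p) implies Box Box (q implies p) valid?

S4, S5

S4-tableau for the negation not (Box (q implies p) implies Box Box (q implies p)):
1. not (Box (q implies p) implies Box Box (q implies p)), 0
2. Box (q implies p), 0
3. not Box Box (q implies p), 0
4. q implies p, 0
5. p, 0
6. not Box (q implies p), 1
7. q implies p, 1
8. p, 1
9. not (q implies p), 2
10. q, 2
11. not p, 2
12. q implies p, 2
13. p, 2
Accessibility: 0R0, 0R1, 0R2, 1R1, 1R2, 2R2
Branch closes: p and not p both at 2.
Every branch closes (one shown): valid in S4, hence also in S5 (every theorem of S4 is a theorem of S5).
T-tableau for the negation not (Box (q implies p) implies Box Box (q implies p)):
1. not (Box (q implies p) implies Box Box (q implies p)), 0
2. Box (q implies p), 0
3. not Box Box (q implies p), 0
4. q implies p, 0
5. p, 0
6. not Box (q implies p), 1
7. q implies p, 1
8. p, 1
9. not (q implies p), 2
10. q, 2
11. not p, 2
Accessibility: 0R0, 0R1, 1R1, 1R2, 2R2
Complete open branch: countermodel on a T-frame, so not valid in T, nor in K (the same frame is also a K-frame).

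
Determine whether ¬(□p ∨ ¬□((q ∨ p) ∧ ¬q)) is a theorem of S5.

Tableau for the negation □p ∨ ¬□((q ∨ p) ∧ ¬q):
1. □p ∨ ¬□((q ∨ p) ∧ ¬q), 0
2. ¬□((q ∨ p) ∧ ¬q), 0
3. ¬((q ∨ p) ∧ ¬q), 1
4. q, 1
Accessibility: 0R0, 0R1, 1R0, 1R1
The negation has an open branch (countermodel exists).

Not valid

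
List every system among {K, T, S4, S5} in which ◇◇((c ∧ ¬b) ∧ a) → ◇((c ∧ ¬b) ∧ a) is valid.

S4-tableau for the negation ¬(◇◇((c ∧ ¬b) ∧ a) → ◇((c ∧ ¬b) ∧ a)):
1. ¬(◇◇((c ∧ ¬b) ∧ a) → ◇((c ∧ ¬b) ∧ a)), 0
2. ◇◇((c ∧ ¬b) ∧ a), 0
3. ¬◇((c ∧ ¬b) ∧ a), 0
4. ¬((c ∧ ¬b) ∧ a), 0
5. ¬(c ∧ ¬b), 0
6. b, 0
7. ◇((c ∧ ¬b) ∧ a), 1
8. ¬((c ∧ ¬b) ∧ a), 1
9. ¬(c ∧ ¬b), 1
10. b, 1
11. (c ∧ ¬b) ∧ a, 2
12. c ∧ ¬b, 2
13. a, 2
14. c, 2
15. ¬b, 2
16. ¬((c ∧ ¬b) ∧ a), 2
17. ¬(c ∧ ¬b), 2
18. b, 2
Accessibility: 0R0, 0R1, 0R2, 1R1, 1R2, 2R2
Branch closes: b and ¬b both at 2.
Every branch closes (one shown): valid in S4, hence also in S5 (every theorem of S4 is a theorem of S5).
T-tableau for the negation ¬(◇◇((c ∧ ¬b) ∧ a) → ◇((c ∧ ¬b) ∧ a)):
1. ¬(◇◇((c ∧ ¬b) ∧ a) → ◇((c ∧ ¬b) ∧ a)), 0
2. ◇◇((c ∧ ¬b) ∧ a), 0
3. ¬◇((c ∧ ¬b) ∧ a), 0
4. ¬((c ∧ ¬b) ∧ a), 0
5. ¬a, 0
6. ◇((c ∧ ¬b) ∧ a), 1
7. ¬((c ∧ ¬b) ∧ a), 1
8. ¬a, 1
9. (c ∧ ¬b) ∧ a, 2
10. c ∧ ¬b, 2
11. a, 2
12. c, 2
13. ¬b, 2
Accessibility: 0R0, 0R1, 1R1, 1R2, 2R2
Complete open branch: countermodel on a T-frame, so not valid in T, nor in K (the same frame is also a K-frame).

S4, S5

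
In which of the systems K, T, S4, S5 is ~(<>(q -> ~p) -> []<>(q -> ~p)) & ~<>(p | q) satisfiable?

T-tableau for the formula:
1. ~(<>(q -> ~p) -> []<>(q -> ~p)) & ~<>(p | q), w0
2. ~(<>(q -> ~p) -> []<>(q -> ~p)), w0   [&-rule on 1]
3. ~<>(p | q), w0   [&-rule on 1]
4. <>(q -> ~p), w0   [~->-rule on 2]
5. ~[]<>(q -> ~p), w0   [~->-rule on 2]
6. ~(p | q), w0   [~<>-rule on 3 via w0Rw0]
7. ~p, w0   [~|-rule on 6]
8. ~q, w0   [~|-rule on 6]
9. q -> ~p, w1   [<>-rule on 4: fresh world w1, w0Rw1]
10. ~(p | q), w1   [~<>-rule on 3 via w0Rw1]
11. ~p, w1   [~|-rule on 10]
12. ~q, w1   [~|-rule on 10]
13. ~<>(q -> ~p), w2   [~[]-rule on 5: fresh world w2, w0Rw2]
14. ~(p | q), w2   [~<>-rule on 3 via w0Rw2]
15. ~p, w2   [~|-rule on 14]
16. ~q, w2   [~|-rule on 14]
17. ~(q -> ~p), w2   [~<>-rule on 13 via w2Rw2]
18. q, w2   [~->-rule on 17]
19. p, w2   [~->-rule on 17]
Accessibility: w0Rw0, w0Rw1, w0Rw2, w1Rw1, w2Rw2
Branch closes: q and ~q both at w2.
Every branch closes (one shown): unsatisfiable in T, hence also in S4, S5 (every S4/S5-frame is a T-frame).
K-tableau for the formula:
1. ~(<>(q -> ~p) -> []<>(q -> ~p)) & ~<>(p | q), w0
2. ~(<>(q -> ~p) -> []<>(q -> ~p)), w0   [&-rule on 1]
3. ~<>(p | q), w0   [&-rule on 1]
4. <>(q -> ~p), w0   [~->-rule on 2]
5. ~[]<>(q -> ~p), w0   [~->-rule on 2]
6. q -> ~p, w1   [<>-rule on 4: fresh world w1, w0Rw1]
7. ~(p | q), w1   [~<>-rule on 3 via w0Rw1]
8. ~p, w1   [~|-rule on 7]
9. ~q, w1   [~|-rule on 7]
10. ~<>(q -> ~p), w2   [~[]-rule on 5: fresh world w2, w0Rw2]
11. ~(p | q), w2   [~<>-rule on 3 via w0Rw2]
12. ~p, w2   [~|-rule on 11]
13. ~q, w2   [~|-rule on 11]
Accessibility: w0Rw1, w0Rw2
Complete open branch: satisfiable in K.

K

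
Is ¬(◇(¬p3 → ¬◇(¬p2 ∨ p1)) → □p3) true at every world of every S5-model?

Tableau for the negation ◇(¬p3 → ¬◇(¬p2 ∨ p1)) → □p3:
1. ◇(¬p3 → ¬◇(¬p2 ∨ p1)) → □p3, u
2. □p3, u
3. p3, u
Accessibility: uRu
The negation has an open branch (countermodel exists).

No, not valid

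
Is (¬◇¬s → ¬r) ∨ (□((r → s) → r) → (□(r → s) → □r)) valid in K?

Yes, valid

Tableau for the negation ¬((¬◇¬s → ¬r) ∨ (□((r → s) → r) → (□(r → s) → □r))):
1. ¬((¬◇¬s → ¬r) ∨ (□((r → s) → r) → (□(r → s) → □r))), u
2. ¬(¬◇¬s → ¬r), u   [¬∨-rule on 1]
3. ¬(□((r → s) → r) → (□(r → s) → □r)), u   [¬∨-rule on 1]
4. ¬◇¬s, u   [¬→-rule on 2]
5. r, u   [¬→-rule on 2]
6. □((r → s) → r), u   [¬→-rule on 3]
7. ¬(□(r → s) → □r), u   [¬→-rule on 3]
8. □(r → s), u   [¬→-rule on 7]
9. ¬□r, u   [¬→-rule on 7]
10. ¬r, v   [¬□-rule on 9: fresh world v, uRv]
11. s, v   [¬◇-rule on 4 via uRv]
12. (r → s) → r, v   [□-rule on 6 via uRv]
13. r → s, v   [□-rule on 8 via uRv]
14. ¬(r → s), v   [→-rule on 12 (branches; this branch)]
15. r, v   [¬→-rule on 14]
16. ¬s, v   [¬→-rule on 14]
Accessibility: uRv
Branch closes: r and ¬r both at v.
Every branch of the negation's tableau closes; the branch above is one of them.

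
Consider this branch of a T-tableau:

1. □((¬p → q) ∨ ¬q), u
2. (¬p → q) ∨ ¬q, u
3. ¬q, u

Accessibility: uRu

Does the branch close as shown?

Not closed

No atom appears with both signs at the same world.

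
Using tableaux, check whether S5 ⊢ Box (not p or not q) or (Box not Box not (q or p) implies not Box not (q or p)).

Yes, valid

Tableau for the negation not (Box (not p or not q) or (Box not Box not (q or p) implies not Box not (q or p))):
1. not (Box (not p or not q) or (Box not Box not (q or p) implies not Box not (q or p))), u
2. not Box (not p or not q), u
3. not (Box not Box not (q or p) implies not Box not (q or p)), u
4. Box not Box not (q or p), u
5. Box not (q or p), u
6. not Box not (q or p), u
7. not (q or p), u
8. not q, u
9. not p, u
10. not (not p or not q), v
11. p, v
12. q, v
13. not Box not (q or p), v
14. not (q or p), v
15. not q, v
16. not p, v
Accessibility: uRu, uRv, vRu, vRv
Branch closes: q and not q both at v.
Every branch of the negation's tableau closes; the branch above is one of them.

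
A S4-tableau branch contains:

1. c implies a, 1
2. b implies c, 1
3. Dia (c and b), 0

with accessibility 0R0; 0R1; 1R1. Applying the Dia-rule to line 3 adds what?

a fresh world 2 with 0R2, and c and b at 2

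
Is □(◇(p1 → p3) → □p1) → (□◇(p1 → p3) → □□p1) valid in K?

Tableau for the negation ¬(□(◇(p1 → p3) → □p1) → (□◇(p1 → p3) → □□p1)):
1. ¬(□(◇(p1 → p3) → □p1) → (□◇(p1 → p3) → □□p1)), 0
2. □(◇(p1 → p3) → □p1), 0
3. ¬(□◇(p1 → p3) → □□p1), 0
4. □◇(p1 → p3), 0
5. ¬□□p1, 0
6. ¬□p1, 1
7. ◇(p1 → p3) → □p1, 1
8. ◇(p1 → p3), 1
9. ¬◇(p1 → p3), 1
10. ¬p1, 2
11. ¬(p1 → p3), 2
12. p1, 2
13. ¬p3, 2
Accessibility: 0R1, 1R2
Branch closes: p1 and ¬p1 both at 2.
Every branch of the negation's tableau closes; the branch above is one of them.

Yes, valid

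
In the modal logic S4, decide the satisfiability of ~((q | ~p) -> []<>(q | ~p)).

Satisfiable (open branch found)

1. ~((q | ~p) -> []<>(q | ~p)), u
2. q | ~p, u
3. ~[]<>(q | ~p), u
4. ~p, u
5. ~<>(q | ~p), v
6. ~(q | ~p), v
7. ~q, v
8. p, v
Accessibility: uRu, uRv, vRv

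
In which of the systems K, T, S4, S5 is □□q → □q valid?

K-tableau for the negation ¬(□□q → □q):
1. ¬(□□q → □q), w0
2. □□q, w0
3. ¬□q, w0
4. ¬q, w1
5. □q, w1
Accessibility: w0Rw1
Complete open branch: countermodel on a K-frame, so not valid in K.
T-tableau for the negation ¬(□□q → □q):
1. ¬(□□q → □q), w0
2. □□q, w0
3. ¬□q, w0
4. □q, w0
5. q, w0
6. ¬q, w1
7. □q, w1
8. q, w1
Accessibility: w0Rw0, w0Rw1, w1Rw1
Branch closes: q and ¬q both at w1.
Every branch closes (one shown): valid in T, hence also in S4, S5 (every theorem of T is a theorem of S4 and S5).

T, S4, S5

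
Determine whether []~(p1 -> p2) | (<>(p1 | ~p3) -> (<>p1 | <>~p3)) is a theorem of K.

Valid

Tableau for the negation ~([]~(p1 -> p2) | (<>(p1 | ~p3) -> (<>p1 | <>~p3))):
1. ~([]~(p1 -> p2) | (<>(p1 | ~p3) -> (<>p1 | <>~p3))), w0
2. ~[]~(p1 -> p2), w0
3. ~(<>(p1 | ~p3) -> (<>p1 | <>~p3)), w0
4. <>(p1 | ~p3), w0
5. ~(<>p1 | <>~p3), w0
6. ~<>p1, w0
7. ~<>~p3, w0
8. p1 -> p2, w1
9. ~p1, w1
10. p3, w1
11. p2, w1
12. p1 | ~p3, w2
13. ~p1, w2
14. p3, w2
15. ~p3, w2
Accessibility: w0Rw1, w0Rw2
Branch closes: p3 and ~p3 both at w2.
All branches of the negation close; one closing branch shown above.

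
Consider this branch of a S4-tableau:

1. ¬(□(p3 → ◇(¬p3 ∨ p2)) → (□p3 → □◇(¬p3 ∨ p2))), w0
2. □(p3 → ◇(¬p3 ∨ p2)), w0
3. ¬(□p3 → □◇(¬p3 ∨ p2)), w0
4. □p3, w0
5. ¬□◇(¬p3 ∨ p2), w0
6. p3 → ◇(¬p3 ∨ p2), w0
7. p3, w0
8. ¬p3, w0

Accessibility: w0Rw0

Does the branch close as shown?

Closed

Both p3 and ¬p3 appear at w0.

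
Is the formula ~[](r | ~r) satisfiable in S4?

1. ~[](r | ~r), u
2. ~(r | ~r), v
3. ~r, v
4. r, v
Accessibility: uRu, uRv, vRv
Branch closes: r and ~r both at v.
All branches of the tableau close; one closing branch shown above.

No, unsatisfiable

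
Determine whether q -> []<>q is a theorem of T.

Tableau for the negation ~(q -> []<>q):
1. ~(q -> []<>q), w0
2. q, w0   [~->-rule on 1]
3. ~[]<>q, w0   [~->-rule on 1]
4. ~<>q, w1   [~[]-rule on 3: fresh world w1, w0Rw1]
5. ~q, w1   [~<>-rule on 4 via w1Rw1]
Accessibility: w0Rw0, w0Rw1, w1Rw1
The negation has an open branch (countermodel exists).

Not valid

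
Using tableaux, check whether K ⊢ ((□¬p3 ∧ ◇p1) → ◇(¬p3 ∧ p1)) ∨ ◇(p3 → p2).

Tableau for the negation ¬(((□¬p3 ∧ ◇p1) → ◇(¬p3 ∧ p1)) ∨ ◇(p3 → p2)):
1. ¬(((□¬p3 ∧ ◇p1) → ◇(¬p3 ∧ p1)) ∨ ◇(p3 → p2)), w0
2. ¬((□¬p3 ∧ ◇p1) → ◇(¬p3 ∧ p1)), w0   [¬∨-rule on 1]
3. ¬◇(p3 → p2), w0   [¬∨-rule on 1]
4. □¬p3 ∧ ◇p1, w0   [¬→-rule on 2]
5. ¬◇(¬p3 ∧ p1), w0   [¬→-rule on 2]
6. □¬p3, w0   [∧-rule on 4]
7. ◇p1, w0   [∧-rule on 4]
8. p1, w1   [◇-rule on 7: fresh world w1, w0Rw1]
9. ¬(p3 → p2), w1   [¬◇-rule on 3 via w0Rw1]
10. p3, w1   [¬→-rule on 9]
11. ¬p2, w1   [¬→-rule on 9]
12. ¬(¬p3 ∧ p1), w1   [¬◇-rule on 5 via w0Rw1]
13. ¬p3, w1   [□-rule on 6 via w0Rw1]
Accessibility: w0Rw1
Branch closes: p3 and ¬p3 both at w1.
Every branch of the negation's tableau closes; the branch above is one of them.

Valid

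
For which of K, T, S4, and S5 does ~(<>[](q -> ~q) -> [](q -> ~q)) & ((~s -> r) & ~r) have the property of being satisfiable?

K, T, S4

S5-tableau for the formula:
1. ~(<>[](q -> ~q) -> [](q -> ~q)) & ((~s -> r) & ~r), w0
2. ~(<>[](q -> ~q) -> [](q -> ~q)), w0
3. (~s -> r) & ~r, w0
4. <>[](q -> ~q), w0
5. ~[](q -> ~q), w0
6. ~s -> r, w0
7. ~r, w0
8. s, w0
9. [](q -> ~q), w1
10. q -> ~q, w0
11. q -> ~q, w1
12. ~q, w0
13. ~q, w1
14. ~(q -> ~q), w2
15. q, w2
16. q -> ~q, w2
17. ~q, w2
Accessibility: w0Rw0, w0Rw1, w0Rw2, w1Rw0, w1Rw1, w1Rw2, w2Rw0, w2Rw1, w2Rw2
Branch closes: q and ~q both at w2.
Every branch closes (one shown): unsatisfiable in S5.
S4-tableau for the formula:
1. ~(<>[](q -> ~q) -> [](q -> ~q)) & ((~s -> r) & ~r), w0
2. ~(<>[](q -> ~q) -> [](q -> ~q)), w0
3. (~s -> r) & ~r, w0
4. <>[](q -> ~q), w0
5. ~[](q -> ~q), w0
6. ~s -> r, w0
7. ~r, w0
8. s, w0
9. [](q -> ~q), w1
10. q -> ~q, w1
11. ~q, w1
12. ~(q -> ~q), w2
13. q, w2
Accessibility: w0Rw0, w0Rw1, w0Rw2, w1Rw1, w2Rw2
Complete open branch: satisfiable in S4, hence also in K, T (this S4-model is also a K-model and a T-model).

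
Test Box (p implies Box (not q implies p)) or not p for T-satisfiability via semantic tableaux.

1. Box (p implies Box (not q implies p)) or not p, u
2. not p, u
Accessibility: uRu

Satisfiable (open branch found)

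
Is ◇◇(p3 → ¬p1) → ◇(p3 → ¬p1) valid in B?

Tableau for the negation ¬(◇◇(p3 → ¬p1) → ◇(p3 → ¬p1)):
1. ¬(◇◇(p3 → ¬p1) → ◇(p3 → ¬p1)), w0
2. ◇◇(p3 → ¬p1), w0
3. ¬◇(p3 → ¬p1), w0
4. ¬(p3 → ¬p1), w0
5. p3, w0
6. p1, w0
7. ◇(p3 → ¬p1), w1
8. ¬(p3 → ¬p1), w1
9. p3, w1
10. p1, w1
11. p3 → ¬p1, w2
12. ¬p1, w2
Accessibility: w0Rw0, w0Rw1, w1Rw0, w1Rw1, w1Rw2, w2Rw1, w2Rw2
The negation has an open branch (countermodel exists).

Not valid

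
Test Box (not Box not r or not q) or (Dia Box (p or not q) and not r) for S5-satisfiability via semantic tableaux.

Satisfiable (open branch found)

1. Box (not Box not r or not q) or (Dia Box (p or not q) and not r), w0
2. Dia Box (p or not q) and not r, w0
3. Dia Box (p or not q), w0
4. not r, w0
5. Box (p or not q), w1
6. p or not q, w0
7. p or not q, w1
8. not q, w0
9. not q, w1
Accessibility: w0Rw0, w0Rw1, w1Rw0, w1Rw1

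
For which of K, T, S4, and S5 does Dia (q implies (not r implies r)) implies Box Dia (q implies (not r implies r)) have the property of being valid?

S5

S5-tableau for the negation not (Dia (q implies (not r implies r)) implies Box Dia (q implies (not r implies r))):
1. not (Dia (q implies (not r implies r)) implies Box Dia (q implies (not r implies r))), w0
2. Dia (q implies (not r implies r)), w0
3. not Box Dia (q implies (not r implies r)), w0
4. q implies (not r implies r), w1
5. not r implies r, w1
6. r, w1
7. not Dia (q implies (not r implies r)), w2
8. not (q implies (not r implies r)), w0
9. q, w0
10. not (not r implies r), w0
11. not r, w0
12. not (q implies (not r implies r)), w1
13. q, w1
14. not (not r implies r), w1
15. not r, w1
Accessibility: w0Rw0, w0Rw1, w0Rw2, w1Rw0, w1Rw1, w1Rw2, w2Rw0, w2Rw1, w2Rw2
Branch closes: r and not r both at w1.
Every branch closes (one shown): valid in S5.
S4-tableau for the negation not (Dia (q implies (not r implies r)) implies Box Dia (q implies (not r implies r))):
1. not (Dia (q implies (not r implies r)) implies Box Dia (q implies (not r implies r))), w0
2. Dia (q implies (not r implies r)), w0
3. not Box Dia (q implies (not r implies r)), w0
4. q implies (not r implies r), w1
5. not r implies r, w1
6. r, w1
7. not Dia (q implies (not r implies r)), w2
8. not (q implies (not r implies r)), w2
9. q, w2
10. not (not r implies r), w2
11. not r, w2
Accessibility: w0Rw0, w0Rw1, w0Rw2, w1Rw1, w2Rw2
Complete open branch: countermodel on an S4-frame, so not valid in S4, nor in K, T (the same frame is also a K-frame and a T-frame).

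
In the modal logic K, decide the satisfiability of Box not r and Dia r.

Unsatisfiable (every branch closes)

1. Box not r and Dia r, u
2. Box not r, u
3. Dia r, u
4. r, v
5. not r, v
Accessibility: uRv
Branch closes: r and not r both at v.
Every branch closes; the branch above is one of them.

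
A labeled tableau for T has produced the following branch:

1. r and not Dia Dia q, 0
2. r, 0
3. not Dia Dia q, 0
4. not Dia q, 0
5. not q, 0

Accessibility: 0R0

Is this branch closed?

Open

No atom appears with both signs at the same world.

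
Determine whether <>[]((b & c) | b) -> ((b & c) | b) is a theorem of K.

Tableau for the negation ~(<>[]((b & c) | b) -> ((b & c) | b)):
1. ~(<>[]((b & c) | b) -> ((b & c) | b)), u
2. <>[]((b & c) | b), u
3. ~((b & c) | b), u
4. ~(b & c), u
5. ~b, u
6. ~c, u
7. []((b & c) | b), v
Accessibility: uRv
The negation has an open branch (countermodel exists).

Not valid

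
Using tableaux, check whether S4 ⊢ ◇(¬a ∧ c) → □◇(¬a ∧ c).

No, not valid

Tableau for the negation ¬(◇(¬a ∧ c) → □◇(¬a ∧ c)):
1. ¬(◇(¬a ∧ c) → □◇(¬a ∧ c)), u
2. ◇(¬a ∧ c), u   [¬→-rule on 1]
3. ¬□◇(¬a ∧ c), u   [¬→-rule on 1]
4. ¬a ∧ c, v   [◇-rule on 2: fresh world v, uRv]
5. ¬a, v   [∧-rule on 4]
6. c, v   [∧-rule on 4]
7. ¬◇(¬a ∧ c), w   [¬□-rule on 3: fresh world w, uRw]
8. ¬(¬a ∧ c), w   [¬◇-rule on 7 via wRw]
9. ¬c, w   [¬∧-rule on 8 (branches; this branch)]
Accessibility: uRu, uRv, uRw, vRv, wRw
The negation has an open branch (countermodel exists).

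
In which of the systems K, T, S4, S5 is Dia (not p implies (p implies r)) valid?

T-tableau for the negation not Dia (not p implies (p implies r)):
1. not Dia (not p implies (p implies r)), u
2. not (not p implies (p implies r)), u
3. not p, u
4. not (p implies r), u
5. p, u
6. not r, u
Accessibility: uRu
Branch closes: p and not p both at u.
Every branch closes (one shown): valid in T, hence also in S4, S5 (every theorem of T is a theorem of S4 and S5).
K-tableau for the negation not Dia (not p implies (p implies r)):
1. not Dia (not p implies (p implies r)), u
Complete open branch: countermodel on a K-frame, so not valid in K.

T, S4, S5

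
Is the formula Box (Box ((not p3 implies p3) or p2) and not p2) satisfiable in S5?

Yes, satisfiable

1. Box (Box ((not p3 implies p3) or p2) and not p2), 0
2. Box ((not p3 implies p3) or p2) and not p2, 0
3. Box ((not p3 implies p3) or p2), 0
4. not p2, 0
5. (not p3 implies p3) or p2, 0
6. not p3 implies p3, 0
7. p3, 0
Accessibility: 0R0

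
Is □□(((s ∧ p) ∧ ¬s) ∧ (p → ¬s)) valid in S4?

Tableau for the negation ¬□□(((s ∧ p) ∧ ¬s) ∧ (p → ¬s)):
1. ¬□□(((s ∧ p) ∧ ¬s) ∧ (p → ¬s)), w0
2. ¬□(((s ∧ p) ∧ ¬s) ∧ (p → ¬s)), w1   [¬□-rule on 1: fresh world w1, w0Rw1]
3. ¬(((s ∧ p) ∧ ¬s) ∧ (p → ¬s)), w2   [¬□-rule on 2: fresh world w2, w1Rw2]
4. ¬(p → ¬s), w2   [¬∧-rule on 3 (branches; this branch)]
5. p, w2   [¬→-rule on 4]
6. s, w2   [¬→-rule on 4]
Accessibility: w0Rw0, w0Rw1, w0Rw2, w1Rw1, w1Rw2, w2Rw2
The negation has an open branch (countermodel exists).

No, not valid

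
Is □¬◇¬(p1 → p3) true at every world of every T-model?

Tableau for the negation ¬□¬◇¬(p1 → p3):
1. ¬□¬◇¬(p1 → p3), w0
2. ◇¬(p1 → p3), w1
3. ¬(p1 → p3), w2
4. p1, w2
5. ¬p3, w2
Accessibility: w0Rw0, w0Rw1, w1Rw1, w1Rw2, w2Rw2
The negation has an open branch (countermodel exists).

Invalid (countermodel exists)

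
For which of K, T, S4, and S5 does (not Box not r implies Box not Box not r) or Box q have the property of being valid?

S5

S5-tableau for the negation not ((not Box not r implies Box not Box not r) or Box q):
1. not ((not Box not r implies Box not Box not r) or Box q), 0
2. not (not Box not r implies Box not Box not r), 0   [neg-or-rule on 1]
3. not Box q, 0   [neg-or-rule on 1]
4. not Box not r, 0   [neg-implies-rule on 2]
5. not Box not Box not r, 0   [neg-implies-rule on 2]
6. not q, 1   [neg-Box-rule on 3: fresh world 1, 0R1]
7. r, 2   [neg-Box-rule on 4: fresh world 2, 0R2]
8. Box not r, 3   [neg-Box-rule on 5: fresh world 3, 0R3]
9. not r, 0   [Box-rule on 8 via 3R0]
10. not r, 1   [Box-rule on 8 via 3R1]
11. not r, 2   [Box-rule on 8 via 3R2]
Accessibility: 0R0, 0R1, 0R2, 0R3, 1R0, 1R1, 1R2, 1R3, 2R0, 2R1, 2R2, 2R3, 3R0, 3R1, 3R2, 3R3
Branch closes: r and not r both at 2.
Every branch closes (one shown): valid in S5.
S4-tableau for the negation not ((not Box not r implies Box not Box not r) or Box q):
1. not ((not Box not r implies Box not Box not r) or Box q), 0
2. not (not Box not r implies Box not Box not r), 0   [neg-or-rule on 1]
3. not Box q, 0   [neg-or-rule on 1]
4. not Box not r, 0   [neg-implies-rule on 2]
5. not Box not Box not r, 0   [neg-implies-rule on 2]
6. not q, 1   [neg-Box-rule on 3: fresh world 1, 0R1]
7. r, 2   [neg-Box-rule on 4: fresh world 2, 0R2]
8. Box not r, 3   [neg-Box-rule on 5: fresh world 3, 0R3]
9. not r, 3   [Box-rule on 8 via 3R3]
Accessibility: 0R0, 0R1, 0R2, 0R3, 1R1, 2R2, 3R3
Complete open branch: countermodel on an S4-frame, so not valid in S4, nor in K, T (the same frame is also a K-frame and a T-frame).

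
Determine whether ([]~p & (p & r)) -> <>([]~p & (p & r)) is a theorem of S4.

Tableau for the negation ~(([]~p & (p & r)) -> <>([]~p & (p & r))):
1. ~(([]~p & (p & r)) -> <>([]~p & (p & r))), u
2. []~p & (p & r), u
3. ~<>([]~p & (p & r)), u
4. []~p, u
5. p & r, u
6. p, u
7. r, u
8. ~([]~p & (p & r)), u
9. ~p, u
Accessibility: uRu
Branch closes: p and ~p both at u.
All branches of the negation close; one closing branch shown above.

Valid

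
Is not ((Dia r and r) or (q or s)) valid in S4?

No, not valid

Tableau for the negation (Dia r and r) or (q or s):
1. (Dia r and r) or (q or s), 0
2. q or s, 0   [or-rule on 1 (branches; this branch)]
3. s, 0   [or-rule on 2 (branches; this branch)]
Accessibility: 0R0
The negation has an open branch (countermodel exists).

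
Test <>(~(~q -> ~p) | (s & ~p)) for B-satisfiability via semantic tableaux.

1. <>(~(~q -> ~p) | (s & ~p)), 0
2. ~(~q -> ~p) | (s & ~p), 1   [<>-rule on 1: fresh world 1, 0R1]
3. s & ~p, 1   [|-rule on 2 (branches; this branch)]
4. s, 1   [&-rule on 3]
5. ~p, 1   [&-rule on 3]
Accessibility: 0R0, 0R1, 1R0, 1R1

Yes, satisfiable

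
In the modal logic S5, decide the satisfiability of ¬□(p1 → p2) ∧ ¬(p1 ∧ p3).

1. ¬□(p1 → p2) ∧ ¬(p1 ∧ p3), w0
2. ¬□(p1 → p2), w0
3. ¬(p1 ∧ p3), w0
4. ¬p3, w0
5. ¬(p1 → p2), w1
6. p1, w1
7. ¬p2, w1
Accessibility: w0Rw0, w0Rw1, w1Rw0, w1Rw1

Yes, satisfiable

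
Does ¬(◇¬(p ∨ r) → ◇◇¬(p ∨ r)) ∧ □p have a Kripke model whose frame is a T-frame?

1. ¬(◇¬(p ∨ r) → ◇◇¬(p ∨ r)) ∧ □p, w0
2. ¬(◇¬(p ∨ r) → ◇◇¬(p ∨ r)), w0   [∧-rule on 1]
3. □p, w0   [∧-rule on 1]
4. ◇¬(p ∨ r), w0   [¬→-rule on 2]
5. ¬◇◇¬(p ∨ r), w0   [¬→-rule on 2]
6. p, w0   [□-rule on 3 via w0Rw0]
7. ¬◇¬(p ∨ r), w0   [¬◇-rule on 5 via w0Rw0]
8. p ∨ r, w0   [¬◇-rule on 7 via w0Rw0]
9. r, w0   [∨-rule on 8 (branches; this branch)]
10. ¬(p ∨ r), w1   [◇-rule on 4: fresh world w1, w0Rw1]
11. ¬p, w1   [¬∨-rule on 10]
12. ¬r, w1   [¬∨-rule on 10]
13. p, w1   [□-rule on 3 via w0Rw1]
Accessibility: w0Rw0, w0Rw1, w1Rw1
Branch closes: p and ¬p both at w1.
(One branch shown.) All branches close.

Unsatisfiable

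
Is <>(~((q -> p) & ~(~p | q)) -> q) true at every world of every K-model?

No, not valid

Tableau for the negation ~<>(~((q -> p) & ~(~p | q)) -> q):
1. ~<>(~((q -> p) & ~(~p | q)) -> q), u
The negation has an open branch (countermodel exists).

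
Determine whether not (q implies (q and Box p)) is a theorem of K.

Tableau for the negation q implies (q and Box p):
1. q implies (q and Box p), w0
2. q and Box p, w0
3. q, w0
4. Box p, w0
The negation has an open branch (countermodel exists).

No, not valid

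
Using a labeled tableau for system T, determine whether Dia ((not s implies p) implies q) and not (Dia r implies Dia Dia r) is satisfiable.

1. Dia ((not s implies p) implies q) and not (Dia r implies Dia Dia r), w0
2. Dia ((not s implies p) implies q), w0
3. not (Dia r implies Dia Dia r), w0
4. Dia r, w0
5. not Dia Dia r, w0
6. not Dia r, w0
7. not r, w0
8. (not s implies p) implies q, w1
9. not Dia r, w1
10. not r, w1
11. not (not s implies p), w1
12. not s, w1
13. not p, w1
14. r, w2
15. not Dia r, w2
16. not r, w2
Accessibility: w0Rw0, w0Rw1, w0Rw2, w1Rw1, w2Rw2
Branch closes: r and not r both at w2.
Every branch closes; the branch above is one of them.

Unsatisfiable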